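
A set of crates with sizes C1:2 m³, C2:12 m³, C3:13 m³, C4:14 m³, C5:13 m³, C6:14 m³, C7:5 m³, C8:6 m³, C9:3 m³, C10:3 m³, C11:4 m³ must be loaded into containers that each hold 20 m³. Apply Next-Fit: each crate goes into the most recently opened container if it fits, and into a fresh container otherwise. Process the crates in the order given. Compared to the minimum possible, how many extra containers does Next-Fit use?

1

Next-Fit: [2,12] [13] [14] [13] [14,5] [6,3,3,4] → 6 containers.
Total size 89 m³; any packing needs at least ⌈89/20⌉ = 5 containers.
An optimal packing achieves that bound: [14,6] [14,5] [13,4,3] [13,3,2] [12] → 5 containers.
Excess: 6 − 5 = 1.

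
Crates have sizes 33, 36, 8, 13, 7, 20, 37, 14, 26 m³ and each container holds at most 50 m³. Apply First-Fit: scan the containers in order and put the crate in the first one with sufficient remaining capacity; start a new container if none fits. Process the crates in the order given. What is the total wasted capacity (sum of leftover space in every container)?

33 m³ → container 1 (remaining 17 m³)
36 m³ → container 2 (remaining 14 m³)
8 m³ → container 1 (remaining 9 m³)
13 m³ → container 2 (remaining 1 m³)
7 m³ → container 1 (remaining 2 m³)
20 m³ → container 3 (remaining 30 m³)
37 m³ → container 4 (remaining 13 m³)
14 m³ → container 3 (remaining 16 m³)
26 m³ → container 5 (remaining 24 m³)
5 containers × 50 m³ = 250 m³; used 194 m³; unused 56 m³.

56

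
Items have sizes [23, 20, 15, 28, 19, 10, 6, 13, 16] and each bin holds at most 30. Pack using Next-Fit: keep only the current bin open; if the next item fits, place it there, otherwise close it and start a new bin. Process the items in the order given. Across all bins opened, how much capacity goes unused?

Put 23 in bin 1; 7 remain.
Put 20 in bin 2; 10 remain.
Put 15 in bin 3; 15 remain.
Put 28 in bin 4; 2 remain.
Put 19 in bin 5; 11 remain.
Put 10 in bin 5; 1 remain.
Put 6 in bin 6; 24 remain.
Put 13 in bin 6; 11 remain.
Put 16 in bin 7; 14 remain.
7 bins × 30 = 210; used 150; unused 60.

60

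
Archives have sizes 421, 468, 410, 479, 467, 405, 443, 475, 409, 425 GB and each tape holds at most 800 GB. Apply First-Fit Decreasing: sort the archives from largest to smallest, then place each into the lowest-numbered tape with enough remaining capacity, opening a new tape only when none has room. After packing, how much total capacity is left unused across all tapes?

3598

Sorted descending: 479, 475, 468, 467, 443, 425, 421, 410, 409, 405.
Put 479 GB in tape 1; 321 GB remain.
Put 475 GB in tape 2; 325 GB remain.
Put 468 GB in tape 3; 332 GB remain.
Put 467 GB in tape 4; 333 GB remain.
Put 443 GB in tape 5; 357 GB remain.
Put 425 GB in tape 6; 375 GB remain.
Put 421 GB in tape 7; 379 GB remain.
Put 410 GB in tape 8; 390 GB remain.
Put 409 GB in tape 9; 391 GB remain.
Put 405 GB in tape 10; 395 GB remain.
10 tapes × 800 GB = 8000 GB; used 4402 GB; unused 3598 GB.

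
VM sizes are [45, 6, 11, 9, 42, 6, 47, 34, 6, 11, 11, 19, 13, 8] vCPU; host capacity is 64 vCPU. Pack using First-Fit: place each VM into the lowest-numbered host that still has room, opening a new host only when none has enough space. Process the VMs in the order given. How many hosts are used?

5

Put 45 vCPU in host 1; 19 vCPU remain.
Put 6 vCPU in host 1; 13 vCPU remain.
Put 11 vCPU in host 1; 2 vCPU remain.
Put 9 vCPU in host 2; 55 vCPU remain.
Put 42 vCPU in host 2; 13 vCPU remain.
Put 6 vCPU in host 2; 7 vCPU remain.
Put 47 vCPU in host 3; 17 vCPU remain.
Put 34 vCPU in host 4; 30 vCPU remain.
Put 6 vCPU in host 2; 1 vCPU remain.
Put 11 vCPU in host 3; 6 vCPU remain.
Put 11 vCPU in host 4; 19 vCPU remain.
Put 19 vCPU in host 4; 0 vCPU remain.
Put 13 vCPU in host 5; 51 vCPU remain.
Put 8 vCPU in host 5; 43 vCPU remain.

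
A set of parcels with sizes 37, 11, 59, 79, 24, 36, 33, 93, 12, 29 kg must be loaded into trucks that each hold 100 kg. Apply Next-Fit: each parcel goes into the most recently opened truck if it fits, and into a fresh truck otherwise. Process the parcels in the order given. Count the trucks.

6 trucks

truck 1: place 37 kg, 63 kg left
truck 1: place 11 kg, 52 kg left
truck 2: place 59 kg, 41 kg left
truck 3: place 79 kg, 21 kg left
truck 4: place 24 kg, 76 kg left
truck 4: place 36 kg, 40 kg left
truck 4: place 33 kg, 7 kg left
truck 5: place 93 kg, 7 kg left
truck 6: place 12 kg, 88 kg left
truck 6: place 29 kg, 59 kg left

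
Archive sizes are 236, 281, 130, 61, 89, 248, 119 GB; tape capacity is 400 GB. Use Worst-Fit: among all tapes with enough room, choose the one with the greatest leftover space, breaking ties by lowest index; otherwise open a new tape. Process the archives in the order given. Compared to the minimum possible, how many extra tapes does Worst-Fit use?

1

Worst-Fit: [236,130] [281,61] [89,248] [119] → 4 tapes.
Total size 1164 GB; any packing needs at least ⌈1164/400⌉ = 3 tapes.
An optimal packing achieves that bound: [281,119] [248,130] [236,89,61] → 3 tapes.
Excess: 4 − 3 = 1.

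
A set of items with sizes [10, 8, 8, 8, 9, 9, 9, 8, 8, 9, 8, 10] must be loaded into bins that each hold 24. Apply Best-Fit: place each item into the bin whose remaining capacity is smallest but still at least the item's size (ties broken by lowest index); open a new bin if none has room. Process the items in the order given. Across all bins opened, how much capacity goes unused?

Put 10 in bin 1; 14 remain.
Put 8 in bin 1; 6 remain.
Put 8 in bin 2; 16 remain.
Put 8 in bin 2; 8 remain.
Put 9 in bin 3; 15 remain.
Put 9 in bin 3; 6 remain.
Put 9 in bin 4; 15 remain.
Put 8 in bin 2; 0 remain.
Put 8 in bin 4; 7 remain.
Put 9 in bin 5; 15 remain.
Put 8 in bin 5; 7 remain.
Put 10 in bin 6; 14 remain.
6 bins × 24 = 144; used 104; unused 40.

40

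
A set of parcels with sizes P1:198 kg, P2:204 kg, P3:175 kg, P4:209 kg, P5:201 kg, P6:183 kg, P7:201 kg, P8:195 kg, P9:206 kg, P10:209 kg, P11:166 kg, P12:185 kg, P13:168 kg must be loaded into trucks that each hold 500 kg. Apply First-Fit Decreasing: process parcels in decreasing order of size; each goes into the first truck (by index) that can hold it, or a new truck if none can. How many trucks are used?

7 trucks

Sorted descending: 209, 209, 206, 204, 201, 201, 198, 195, 185, 183, 175, 168, 166.
Put 209 kg in truck 1; 291 kg remain.
Put 209 kg in truck 1; 82 kg remain.
Put 206 kg in truck 2; 294 kg remain.
Put 204 kg in truck 2; 90 kg remain.
Put 201 kg in truck 3; 299 kg remain.
Put 201 kg in truck 3; 98 kg remain.
Put 198 kg in truck 4; 302 kg remain.
Put 195 kg in truck 4; 107 kg remain.
Put 185 kg in truck 5; 315 kg remain.
Put 183 kg in truck 5; 132 kg remain.
Put 175 kg in truck 6; 325 kg remain.
Put 168 kg in truck 6; 157 kg remain.
Put 166 kg in truck 7; 334 kg remain.
Final trucks: [209,209] [206,204] [201,201] [198,195] [185,183] [175,168] [166].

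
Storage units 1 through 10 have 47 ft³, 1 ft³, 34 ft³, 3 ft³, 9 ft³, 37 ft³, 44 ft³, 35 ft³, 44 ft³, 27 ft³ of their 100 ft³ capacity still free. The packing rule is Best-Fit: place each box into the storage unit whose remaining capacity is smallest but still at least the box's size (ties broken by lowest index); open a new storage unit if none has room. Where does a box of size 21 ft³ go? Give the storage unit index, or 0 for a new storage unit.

10

Storage units with room: storage unit 1 (47 ft³), storage unit 3 (34 ft³), storage unit 6 (37 ft³), storage unit 7 (44 ft³), storage unit 8 (35 ft³), storage unit 9 (44 ft³), storage unit 10 (27 ft³).
Tightest fit is storage unit 10 with 27 ft³ free.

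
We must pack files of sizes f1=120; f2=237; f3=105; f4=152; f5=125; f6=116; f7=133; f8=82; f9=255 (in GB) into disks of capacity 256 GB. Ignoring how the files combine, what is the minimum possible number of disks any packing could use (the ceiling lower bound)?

Total size = 120 + 237 + 105 + 152 + 125 + 116 + 133 + 82 + 255 = 1325 GB.
⌈1325 / 256⌉ = 6.

6 disks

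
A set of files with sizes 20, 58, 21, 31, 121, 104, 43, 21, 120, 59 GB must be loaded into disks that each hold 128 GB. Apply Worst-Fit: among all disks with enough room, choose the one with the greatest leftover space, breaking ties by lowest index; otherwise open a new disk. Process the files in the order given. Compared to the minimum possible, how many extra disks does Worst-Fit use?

Worst-Fit: [20,58,21] [31,43,21] [121] [104] [120] [59] → 6 disks.
Total size 598 GB; any packing needs at least ⌈598/128⌉ = 5 disks.
An optimal packing achieves that bound: [121] [120] [104,21] [59,58] [43,31,21,20] → 5 disks.
Excess: 6 − 5 = 1.

1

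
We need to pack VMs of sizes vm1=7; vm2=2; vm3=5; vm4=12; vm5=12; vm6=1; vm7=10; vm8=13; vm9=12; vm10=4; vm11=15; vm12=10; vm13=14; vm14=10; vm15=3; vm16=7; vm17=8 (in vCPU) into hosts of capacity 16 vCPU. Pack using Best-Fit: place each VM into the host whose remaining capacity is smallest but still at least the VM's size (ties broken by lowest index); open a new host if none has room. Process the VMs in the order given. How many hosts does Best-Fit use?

11

vm1 (7 vCPU) → host 1 (remaining 9 vCPU)
vm2 (2 vCPU) → host 1 (remaining 7 vCPU)
vm3 (5 vCPU) → host 1 (remaining 2 vCPU)
vm4 (12 vCPU) → host 2 (remaining 4 vCPU)
vm5 (12 vCPU) → host 3 (remaining 4 vCPU)
vm6 (1 vCPU) → host 1 (remaining 1 vCPU)
vm7 (10 vCPU) → host 4 (remaining 6 vCPU)
vm8 (13 vCPU) → host 5 (remaining 3 vCPU)
vm9 (12 vCPU) → host 6 (remaining 4 vCPU)
vm10 (4 vCPU) → host 2 (remaining 0 vCPU)
vm11 (15 vCPU) → host 7 (remaining 1 vCPU)
vm12 (10 vCPU) → host 8 (remaining 6 vCPU)
vm13 (14 vCPU) → host 9 (remaining 2 vCPU)
vm14 (10 vCPU) → host 10 (remaining 6 vCPU)
vm15 (3 vCPU) → host 5 (remaining 0 vCPU)
vm16 (7 vCPU) → host 11 (remaining 9 vCPU)
vm17 (8 vCPU) → host 11 (remaining 1 vCPU)
Final hosts: [7,2,5,1] [12,4] [12] [10] [13,3] [12] [15] [10] [14] [10] [7,8].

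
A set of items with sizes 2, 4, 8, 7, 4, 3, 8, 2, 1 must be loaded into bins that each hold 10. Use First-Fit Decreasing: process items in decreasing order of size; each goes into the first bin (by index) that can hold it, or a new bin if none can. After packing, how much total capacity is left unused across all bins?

1

Sorted descending: 8, 8, 7, 4, 4, 3, 2, 2, 1.
8 → bin 1 (remaining 2)
8 → bin 2 (remaining 2)
7 → bin 3 (remaining 3)
4 → bin 4 (remaining 6)
4 → bin 4 (remaining 2)
3 → bin 3 (remaining 0)
2 → bin 1 (remaining 0)
2 → bin 2 (remaining 0)
1 → bin 4 (remaining 1)
4 bins × 10 = 40; used 39; unused 1.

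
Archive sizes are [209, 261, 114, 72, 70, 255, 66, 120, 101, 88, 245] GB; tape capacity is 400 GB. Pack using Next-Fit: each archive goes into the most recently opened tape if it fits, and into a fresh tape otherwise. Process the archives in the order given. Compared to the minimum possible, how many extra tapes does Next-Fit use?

0

Next-Fit: [209] [261,114] [72,70,255] [66,120,101,88] [245] → 5 tapes.
Total size 1601 GB; any packing needs at least ⌈1601/400⌉ = 5 tapes.
So 5 is already optimal.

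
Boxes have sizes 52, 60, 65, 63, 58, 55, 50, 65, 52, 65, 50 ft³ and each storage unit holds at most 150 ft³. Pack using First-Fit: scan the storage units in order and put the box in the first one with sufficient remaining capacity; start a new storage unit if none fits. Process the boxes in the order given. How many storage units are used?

Put 52 ft³ in storage unit 1; 98 ft³ remain.
Put 60 ft³ in storage unit 1; 38 ft³ remain.
Put 65 ft³ in storage unit 2; 85 ft³ remain.
Put 63 ft³ in storage unit 2; 22 ft³ remain.
Put 58 ft³ in storage unit 3; 92 ft³ remain.
Put 55 ft³ in storage unit 3; 37 ft³ remain.
Put 50 ft³ in storage unit 4; 100 ft³ remain.
Put 65 ft³ in storage unit 4; 35 ft³ remain.
Put 52 ft³ in storage unit 5; 98 ft³ remain.
Put 65 ft³ in storage unit 5; 33 ft³ remain.
Put 50 ft³ in storage unit 6; 100 ft³ remain.
Final storage units: [52,60] [65,63] [58,55] [50,65] [52,65] [50].

6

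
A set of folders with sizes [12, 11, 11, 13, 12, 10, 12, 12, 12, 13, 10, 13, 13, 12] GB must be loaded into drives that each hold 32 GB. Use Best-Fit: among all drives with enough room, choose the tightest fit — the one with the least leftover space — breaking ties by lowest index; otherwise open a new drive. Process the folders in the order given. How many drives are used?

12 GB → drive 1 (remaining 20 GB)
11 GB → drive 1 (remaining 9 GB)
11 GB → drive 2 (remaining 21 GB)
13 GB → drive 2 (remaining 8 GB)
12 GB → drive 3 (remaining 20 GB)
10 GB → drive 3 (remaining 10 GB)
12 GB → drive 4 (remaining 20 GB)
12 GB → drive 4 (remaining 8 GB)
12 GB → drive 5 (remaining 20 GB)
13 GB → drive 5 (remaining 7 GB)
10 GB → drive 3 (remaining 0 GB)
13 GB → drive 6 (remaining 19 GB)
13 GB → drive 6 (remaining 6 GB)
12 GB → drive 7 (remaining 20 GB)
Final drives: [12,11] [11,13] [12,10,10] [12,12] [12,13] [13,13] [12].

7 drives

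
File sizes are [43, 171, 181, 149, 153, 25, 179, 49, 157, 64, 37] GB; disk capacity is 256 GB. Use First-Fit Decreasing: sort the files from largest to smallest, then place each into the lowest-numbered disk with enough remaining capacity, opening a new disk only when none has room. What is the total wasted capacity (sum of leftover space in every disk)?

328

Sorted descending: 181, 179, 171, 157, 153, 149, 64, 49, 43, 37, 25.
181 GB → disk 1 (remaining 75 GB)
179 GB → disk 2 (remaining 77 GB)
171 GB → disk 3 (remaining 85 GB)
157 GB → disk 4 (remaining 99 GB)
153 GB → disk 5 (remaining 103 GB)
149 GB → disk 6 (remaining 107 GB)
64 GB → disk 1 (remaining 11 GB)
49 GB → disk 2 (remaining 28 GB)
43 GB → disk 3 (remaining 42 GB)
37 GB → disk 3 (remaining 5 GB)
25 GB → disk 2 (remaining 3 GB)
6 disks × 256 GB = 1536 GB; used 1208 GB; unused 328 GB.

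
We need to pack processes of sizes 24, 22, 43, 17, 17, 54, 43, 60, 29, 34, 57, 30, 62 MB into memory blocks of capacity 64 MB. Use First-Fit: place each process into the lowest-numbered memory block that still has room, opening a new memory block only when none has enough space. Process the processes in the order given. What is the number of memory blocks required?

memory block 1: place 24 MB, 40 MB left
memory block 1: place 22 MB, 18 MB left
memory block 2: place 43 MB, 21 MB left
memory block 1: place 17 MB, 1 MB left
memory block 2: place 17 MB, 4 MB left
memory block 3: place 54 MB, 10 MB left
memory block 4: place 43 MB, 21 MB left
memory block 5: place 60 MB, 4 MB left
memory block 6: place 29 MB, 35 MB left
memory block 6: place 34 MB, 1 MB left
memory block 7: place 57 MB, 7 MB left
memory block 8: place 30 MB, 34 MB left
memory block 9: place 62 MB, 2 MB left

9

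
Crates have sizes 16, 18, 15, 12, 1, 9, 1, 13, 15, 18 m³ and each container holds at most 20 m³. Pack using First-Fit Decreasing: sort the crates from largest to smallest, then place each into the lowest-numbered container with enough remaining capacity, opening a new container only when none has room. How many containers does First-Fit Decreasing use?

8 containers

Sorted descending: 18, 18, 16, 15, 15, 13, 12, 9, 1, 1.
Put 18 m³ in container 1; 2 m³ remain.
Put 18 m³ in container 2; 2 m³ remain.
Put 16 m³ in container 3; 4 m³ remain.
Put 15 m³ in container 4; 5 m³ remain.
Put 15 m³ in container 5; 5 m³ remain.
Put 13 m³ in container 6; 7 m³ remain.
Put 12 m³ in container 7; 8 m³ remain.
Put 9 m³ in container 8; 11 m³ remain.
Put 1 m³ in container 1; 1 m³ remain.
Put 1 m³ in container 1; 0 m³ remain.
Final containers: [18,1,1] [18] [16] [15] [15] [13] [12] [9].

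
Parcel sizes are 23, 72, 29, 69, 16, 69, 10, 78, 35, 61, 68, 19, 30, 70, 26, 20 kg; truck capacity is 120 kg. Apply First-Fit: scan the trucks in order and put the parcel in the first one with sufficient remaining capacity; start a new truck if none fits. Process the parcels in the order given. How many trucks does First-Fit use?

7

Put 23 kg in truck 1; 97 kg remain.
Put 72 kg in truck 1; 25 kg remain.
Put 29 kg in truck 2; 91 kg remain.
Put 69 kg in truck 2; 22 kg remain.
Put 16 kg in truck 1; 9 kg remain.
Put 69 kg in truck 3; 51 kg remain.
Put 10 kg in truck 2; 12 kg remain.
Put 78 kg in truck 4; 42 kg remain.
Put 35 kg in truck 3; 16 kg remain.
Put 61 kg in truck 5; 59 kg remain.
Put 68 kg in truck 6; 52 kg remain.
Put 19 kg in truck 4; 23 kg remain.
Put 30 kg in truck 5; 29 kg remain.
Put 70 kg in truck 7; 50 kg remain.
Put 26 kg in truck 5; 3 kg remain.
Put 20 kg in truck 4; 3 kg remain.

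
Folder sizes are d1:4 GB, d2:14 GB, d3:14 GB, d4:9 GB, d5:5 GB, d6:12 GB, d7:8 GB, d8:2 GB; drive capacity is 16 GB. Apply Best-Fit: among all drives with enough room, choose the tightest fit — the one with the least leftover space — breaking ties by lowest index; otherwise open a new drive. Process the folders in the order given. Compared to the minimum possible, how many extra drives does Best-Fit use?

Best-Fit: [4,9] [14,2] [14] [5,8] [12] → 5 drives.
Total size 68 GB; any packing needs at least ⌈68/16⌉ = 5 drives.
So 5 is already optimal.

0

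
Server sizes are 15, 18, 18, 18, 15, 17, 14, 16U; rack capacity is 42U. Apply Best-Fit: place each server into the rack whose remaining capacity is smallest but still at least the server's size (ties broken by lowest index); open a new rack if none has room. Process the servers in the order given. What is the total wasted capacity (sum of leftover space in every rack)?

37

Put 15U in rack 1; 27U remain.
Put 18U in rack 1; 9U remain.
Put 18U in rack 2; 24U remain.
Put 18U in rack 2; 6U remain.
Put 15U in rack 3; 27U remain.
Put 17U in rack 3; 10U remain.
Put 14U in rack 4; 28U remain.
Put 16U in rack 4; 12U remain.
4 racks × 42U = 168U; used 131U; unused 37U.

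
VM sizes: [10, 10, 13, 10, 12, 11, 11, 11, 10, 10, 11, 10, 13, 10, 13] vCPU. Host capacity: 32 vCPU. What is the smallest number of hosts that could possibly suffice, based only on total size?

6 hosts

Total size = 10 + 10 + 13 + 10 + 12 + 11 + 11 + 11 + 10 + 10 + 11 + 10 + 13 + 10 + 13 = 165 vCPU.
⌈165 / 32⌉ = 6.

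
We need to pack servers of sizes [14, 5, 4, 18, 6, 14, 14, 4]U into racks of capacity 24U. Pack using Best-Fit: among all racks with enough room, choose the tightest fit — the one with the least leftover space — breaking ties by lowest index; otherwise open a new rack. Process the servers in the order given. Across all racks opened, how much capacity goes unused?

rack 1: place 14U, 10U left
rack 1: place 5U, 5U left
rack 1: place 4U, 1U left
rack 2: place 18U, 6U left
rack 2: place 6U, 0U left
rack 3: place 14U, 10U left
rack 4: place 14U, 10U left
rack 3: place 4U, 6U left
4 racks × 24U = 96U; used 79U; unused 17U.

17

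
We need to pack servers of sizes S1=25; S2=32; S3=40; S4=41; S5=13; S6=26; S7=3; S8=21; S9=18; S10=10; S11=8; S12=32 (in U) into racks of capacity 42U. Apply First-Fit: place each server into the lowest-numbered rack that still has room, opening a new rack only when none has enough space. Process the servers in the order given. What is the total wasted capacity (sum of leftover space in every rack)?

rack 1: place S1 (25U), 17U left
rack 2: place S2 (32U), 10U left
rack 3: place S3 (40U), 2U left
rack 4: place S4 (41U), 1U left
rack 1: place S5 (13U), 4U left
rack 5: place S6 (26U), 16U left
rack 1: place S7 (3U), 1U left
rack 6: place S8 (21U), 21U left
rack 6: place S9 (18U), 3U left
rack 2: place S10 (10U), 0U left
rack 5: place S11 (8U), 8U left
rack 7: place S12 (32U), 10U left
7 racks × 42U = 294U; used 269U; unused 25U.

25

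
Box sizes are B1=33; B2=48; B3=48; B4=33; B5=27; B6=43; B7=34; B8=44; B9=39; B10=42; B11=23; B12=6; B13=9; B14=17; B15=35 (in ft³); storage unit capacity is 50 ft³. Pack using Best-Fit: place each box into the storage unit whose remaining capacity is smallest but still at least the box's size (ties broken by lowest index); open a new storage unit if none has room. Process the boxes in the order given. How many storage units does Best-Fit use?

B1 (33 ft³) → storage unit 1 (remaining 17 ft³)
B2 (48 ft³) → storage unit 2 (remaining 2 ft³)
B3 (48 ft³) → storage unit 3 (remaining 2 ft³)
B4 (33 ft³) → storage unit 4 (remaining 17 ft³)
B5 (27 ft³) → storage unit 5 (remaining 23 ft³)
B6 (43 ft³) → storage unit 6 (remaining 7 ft³)
B7 (34 ft³) → storage unit 7 (remaining 16 ft³)
B8 (44 ft³) → storage unit 8 (remaining 6 ft³)
B9 (39 ft³) → storage unit 9 (remaining 11 ft³)
B10 (42 ft³) → storage unit 10 (remaining 8 ft³)
B11 (23 ft³) → storage unit 5 (remaining 0 ft³)
B12 (6 ft³) → storage unit 8 (remaining 0 ft³)
B13 (9 ft³) → storage unit 9 (remaining 2 ft³)
B14 (17 ft³) → storage unit 1 (remaining 0 ft³)
B15 (35 ft³) → storage unit 11 (remaining 15 ft³)
Final storage units: [33,17] [48] [48] [33] [27,23] [43] [34] [44,6] [39,9] [42] [35].

11 storage units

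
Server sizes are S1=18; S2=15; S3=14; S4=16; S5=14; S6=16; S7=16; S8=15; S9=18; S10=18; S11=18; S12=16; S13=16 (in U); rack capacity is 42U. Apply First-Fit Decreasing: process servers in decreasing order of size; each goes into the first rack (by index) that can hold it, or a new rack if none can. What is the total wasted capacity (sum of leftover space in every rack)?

84

Sorted descending: 18, 18, 18, 18, 16, 16, 16, 16, 16, 15, 15, 14, 14.
Put 18U in rack 1; 24U remain.
Put 18U in rack 1; 6U remain.
Put 18U in rack 2; 24U remain.
Put 18U in rack 2; 6U remain.
Put 16U in rack 3; 26U remain.
Put 16U in rack 3; 10U remain.
Put 16U in rack 4; 26U remain.
Put 16U in rack 4; 10U remain.
Put 16U in rack 5; 26U remain.
Put 15U in rack 5; 11U remain.
Put 15U in rack 6; 27U remain.
Put 14U in rack 6; 13U remain.
Put 14U in rack 7; 28U remain.
7 racks × 42U = 294U; used 210U; unused 84U.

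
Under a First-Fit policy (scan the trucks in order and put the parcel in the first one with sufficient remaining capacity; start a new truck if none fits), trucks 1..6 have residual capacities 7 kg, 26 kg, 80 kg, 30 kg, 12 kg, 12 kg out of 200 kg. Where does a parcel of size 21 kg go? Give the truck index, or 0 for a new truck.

Trucks with room: truck 2 (26 kg), truck 3 (80 kg), truck 4 (30 kg).
The first with room is truck 2.

2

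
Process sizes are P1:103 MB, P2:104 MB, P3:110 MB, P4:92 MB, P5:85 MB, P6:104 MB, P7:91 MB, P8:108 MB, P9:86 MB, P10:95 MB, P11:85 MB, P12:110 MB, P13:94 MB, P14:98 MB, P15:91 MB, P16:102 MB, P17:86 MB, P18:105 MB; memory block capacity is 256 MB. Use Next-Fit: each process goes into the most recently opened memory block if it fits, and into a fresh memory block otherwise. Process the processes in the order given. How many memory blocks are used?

memory block 1: place P1 (103 MB), 153 MB left
memory block 1: place P2 (104 MB), 49 MB left
memory block 2: place P3 (110 MB), 146 MB left
memory block 2: place P4 (92 MB), 54 MB left
memory block 3: place P5 (85 MB), 171 MB left
memory block 3: place P6 (104 MB), 67 MB left
memory block 4: place P7 (91 MB), 165 MB left
memory block 4: place P8 (108 MB), 57 MB left
memory block 5: place P9 (86 MB), 170 MB left
memory block 5: place P10 (95 MB), 75 MB left
memory block 6: place P11 (85 MB), 171 MB left
memory block 6: place P12 (110 MB), 61 MB left
memory block 7: place P13 (94 MB), 162 MB left
memory block 7: place P14 (98 MB), 64 MB left
memory block 8: place P15 (91 MB), 165 MB left
memory block 8: place P16 (102 MB), 63 MB left
memory block 9: place P17 (86 MB), 170 MB left
memory block 9: place P18 (105 MB), 65 MB left
Final memory blocks: [103,104] [110,92] [85,104] [91,108] [86,95] [85,110] [94,98] [91,102] [86,105].

9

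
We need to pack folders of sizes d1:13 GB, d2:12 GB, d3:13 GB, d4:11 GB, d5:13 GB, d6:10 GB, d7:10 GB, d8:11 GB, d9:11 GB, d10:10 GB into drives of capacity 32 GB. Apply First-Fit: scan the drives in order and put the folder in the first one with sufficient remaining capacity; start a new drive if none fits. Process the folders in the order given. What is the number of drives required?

5

drive 1: place d1 (13 GB), 19 GB left
drive 1: place d2 (12 GB), 7 GB left
drive 2: place d3 (13 GB), 19 GB left
drive 2: place d4 (11 GB), 8 GB left
drive 3: place d5 (13 GB), 19 GB left
drive 3: place d6 (10 GB), 9 GB left
drive 4: place d7 (10 GB), 22 GB left
drive 4: place d8 (11 GB), 11 GB left
drive 4: place d9 (11 GB), 0 GB left
drive 5: place d10 (10 GB), 22 GB left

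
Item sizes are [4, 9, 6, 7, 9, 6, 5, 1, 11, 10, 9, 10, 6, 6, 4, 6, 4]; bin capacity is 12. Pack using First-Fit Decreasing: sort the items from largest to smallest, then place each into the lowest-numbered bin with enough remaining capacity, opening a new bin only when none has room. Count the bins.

11

Sorted descending: 11, 10, 10, 9, 9, 9, 7, 6, 6, 6, 6, 6, 5, 4, 4, 4, 1.
11 → bin 1 (remaining 1)
10 → bin 2 (remaining 2)
10 → bin 3 (remaining 2)
9 → bin 4 (remaining 3)
9 → bin 5 (remaining 3)
9 → bin 6 (remaining 3)
7 → bin 7 (remaining 5)
6 → bin 8 (remaining 6)
6 → bin 8 (remaining 0)
6 → bin 9 (remaining 6)
6 → bin 9 (remaining 0)
6 → bin 10 (remaining 6)
5 → bin 7 (remaining 0)
4 → bin 10 (remaining 2)
4 → bin 11 (remaining 8)
4 → bin 11 (remaining 4)
1 → bin 1 (remaining 0)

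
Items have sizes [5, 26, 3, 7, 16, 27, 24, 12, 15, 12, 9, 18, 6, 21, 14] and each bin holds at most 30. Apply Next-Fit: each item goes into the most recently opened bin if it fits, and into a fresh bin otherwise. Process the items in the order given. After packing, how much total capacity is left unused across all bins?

Put 5 in bin 1; 25 remain.
Put 26 in bin 2; 4 remain.
Put 3 in bin 2; 1 remain.
Put 7 in bin 3; 23 remain.
Put 16 in bin 3; 7 remain.
Put 27 in bin 4; 3 remain.
Put 24 in bin 5; 6 remain.
Put 12 in bin 6; 18 remain.
Put 15 in bin 6; 3 remain.
Put 12 in bin 7; 18 remain.
Put 9 in bin 7; 9 remain.
Put 18 in bin 8; 12 remain.
Put 6 in bin 8; 6 remain.
Put 21 in bin 9; 9 remain.
Put 14 in bin 10; 16 remain.
10 bins × 30 = 300; used 215; unused 85.

85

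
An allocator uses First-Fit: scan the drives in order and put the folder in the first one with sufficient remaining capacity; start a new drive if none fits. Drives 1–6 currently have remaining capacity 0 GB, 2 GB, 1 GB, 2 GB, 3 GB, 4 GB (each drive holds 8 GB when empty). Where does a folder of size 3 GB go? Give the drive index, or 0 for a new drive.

Drives with room: drive 5 (3 GB), drive 6 (4 GB).
The first with room is drive 5.

5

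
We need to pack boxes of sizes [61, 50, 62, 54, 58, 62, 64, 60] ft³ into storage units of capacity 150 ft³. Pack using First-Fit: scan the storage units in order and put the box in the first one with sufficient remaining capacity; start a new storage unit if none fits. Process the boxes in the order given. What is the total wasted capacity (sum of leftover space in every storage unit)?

129

61 ft³ → storage unit 1 (remaining 89 ft³)
50 ft³ → storage unit 1 (remaining 39 ft³)
62 ft³ → storage unit 2 (remaining 88 ft³)
54 ft³ → storage unit 2 (remaining 34 ft³)
58 ft³ → storage unit 3 (remaining 92 ft³)
62 ft³ → storage unit 3 (remaining 30 ft³)
64 ft³ → storage unit 4 (remaining 86 ft³)
60 ft³ → storage unit 4 (remaining 26 ft³)
4 storage units × 150 ft³ = 600 ft³; used 471 ft³; unused 129 ft³.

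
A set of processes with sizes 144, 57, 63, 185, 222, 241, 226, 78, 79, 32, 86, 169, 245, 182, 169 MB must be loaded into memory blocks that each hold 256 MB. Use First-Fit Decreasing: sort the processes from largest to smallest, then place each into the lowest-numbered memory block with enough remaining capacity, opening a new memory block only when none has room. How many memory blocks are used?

9 memory blocks

Sorted descending: 245, 241, 226, 222, 185, 182, 169, 169, 144, 86, 79, 78, 63, 57, 32.
memory block 1: place 245 MB, 11 MB left
memory block 2: place 241 MB, 15 MB left
memory block 3: place 226 MB, 30 MB left
memory block 4: place 222 MB, 34 MB left
memory block 5: place 185 MB, 71 MB left
memory block 6: place 182 MB, 74 MB left
memory block 7: place 169 MB, 87 MB left
memory block 8: place 169 MB, 87 MB left
memory block 9: place 144 MB, 112 MB left
memory block 7: place 86 MB, 1 MB left
memory block 8: place 79 MB, 8 MB left
memory block 9: place 78 MB, 34 MB left
memory block 5: place 63 MB, 8 MB left
memory block 6: place 57 MB, 17 MB left
memory block 4: place 32 MB, 2 MB left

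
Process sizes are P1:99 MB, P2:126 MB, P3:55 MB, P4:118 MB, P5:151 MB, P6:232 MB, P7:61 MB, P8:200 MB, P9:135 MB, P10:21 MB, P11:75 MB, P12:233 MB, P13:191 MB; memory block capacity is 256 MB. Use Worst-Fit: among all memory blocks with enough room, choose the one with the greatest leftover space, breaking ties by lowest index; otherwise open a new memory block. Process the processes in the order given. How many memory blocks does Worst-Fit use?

8

memory block 1: place P1 (99 MB), 157 MB left
memory block 1: place P2 (126 MB), 31 MB left
memory block 2: place P3 (55 MB), 201 MB left
memory block 2: place P4 (118 MB), 83 MB left
memory block 3: place P5 (151 MB), 105 MB left
memory block 4: place P6 (232 MB), 24 MB left
memory block 3: place P7 (61 MB), 44 MB left
memory block 5: place P8 (200 MB), 56 MB left
memory block 6: place P9 (135 MB), 121 MB left
memory block 6: place P10 (21 MB), 100 MB left
memory block 6: place P11 (75 MB), 25 MB left
memory block 7: place P12 (233 MB), 23 MB left
memory block 8: place P13 (191 MB), 65 MB left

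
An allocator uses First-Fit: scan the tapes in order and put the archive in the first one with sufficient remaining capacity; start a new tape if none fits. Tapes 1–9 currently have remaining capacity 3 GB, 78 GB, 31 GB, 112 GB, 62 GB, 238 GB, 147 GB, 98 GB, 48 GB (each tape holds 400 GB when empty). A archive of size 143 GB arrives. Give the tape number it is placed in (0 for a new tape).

6

Tapes with room: tape 6 (238 GB), tape 7 (147 GB).
The first with room is tape 6.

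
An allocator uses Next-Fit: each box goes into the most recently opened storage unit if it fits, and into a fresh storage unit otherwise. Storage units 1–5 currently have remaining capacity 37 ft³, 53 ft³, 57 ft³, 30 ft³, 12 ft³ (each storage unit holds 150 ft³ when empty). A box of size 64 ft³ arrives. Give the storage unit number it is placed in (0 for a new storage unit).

Next-Fit only looks at storage unit 5, which has 12 ft³ free.
64 ft³ does not fit, so a new storage unit is opened.

0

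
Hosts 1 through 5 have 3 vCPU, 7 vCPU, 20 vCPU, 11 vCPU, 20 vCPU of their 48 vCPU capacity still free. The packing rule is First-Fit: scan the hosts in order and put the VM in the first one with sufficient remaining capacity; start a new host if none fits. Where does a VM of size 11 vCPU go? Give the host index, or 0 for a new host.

3

Hosts with room: host 3 (20 vCPU), host 4 (11 vCPU), host 5 (20 vCPU).
The first with room is host 3.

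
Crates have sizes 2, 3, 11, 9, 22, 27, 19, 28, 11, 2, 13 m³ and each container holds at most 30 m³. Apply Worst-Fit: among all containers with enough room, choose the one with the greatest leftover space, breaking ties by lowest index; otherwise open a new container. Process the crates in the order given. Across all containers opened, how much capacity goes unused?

33

2 m³ → container 1 (remaining 28 m³)
3 m³ → container 1 (remaining 25 m³)
11 m³ → container 1 (remaining 14 m³)
9 m³ → container 1 (remaining 5 m³)
22 m³ → container 2 (remaining 8 m³)
27 m³ → container 3 (remaining 3 m³)
19 m³ → container 4 (remaining 11 m³)
28 m³ → container 5 (remaining 2 m³)
11 m³ → container 4 (remaining 0 m³)
2 m³ → container 2 (remaining 6 m³)
13 m³ → container 6 (remaining 17 m³)
6 containers × 30 m³ = 180 m³; used 147 m³; unused 33 m³.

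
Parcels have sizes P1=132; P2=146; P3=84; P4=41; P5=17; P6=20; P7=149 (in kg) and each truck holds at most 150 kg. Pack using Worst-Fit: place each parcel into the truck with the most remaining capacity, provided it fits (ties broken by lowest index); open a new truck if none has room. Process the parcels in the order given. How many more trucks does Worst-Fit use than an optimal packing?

Worst-Fit: [132] [146] [84,41,17] [20] [149] → 5 trucks.
Total size 589 kg; any packing needs at least ⌈589/150⌉ = 4 trucks.
An optimal packing achieves that bound: [149] [146] [132,17] [84,41,20] → 4 trucks.
Excess: 5 − 4 = 1.

1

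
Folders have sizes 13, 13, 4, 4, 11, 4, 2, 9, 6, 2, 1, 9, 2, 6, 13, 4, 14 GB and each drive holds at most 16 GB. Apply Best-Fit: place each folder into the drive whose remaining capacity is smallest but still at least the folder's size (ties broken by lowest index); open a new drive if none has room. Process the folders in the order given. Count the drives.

8

Put 13 GB in drive 1; 3 GB remain.
Put 13 GB in drive 2; 3 GB remain.
Put 4 GB in drive 3; 12 GB remain.
Put 4 GB in drive 3; 8 GB remain.
Put 11 GB in drive 4; 5 GB remain.
Put 4 GB in drive 4; 1 GB remain.
Put 2 GB in drive 1; 1 GB remain.
Put 9 GB in drive 5; 7 GB remain.
Put 6 GB in drive 5; 1 GB remain.
Put 2 GB in drive 2; 1 GB remain.
Put 1 GB in drive 1; 0 GB remain.
Put 9 GB in drive 6; 7 GB remain.
Put 2 GB in drive 6; 5 GB remain.
Put 6 GB in drive 3; 2 GB remain.
Put 13 GB in drive 7; 3 GB remain.
Put 4 GB in drive 6; 1 GB remain.
Put 14 GB in drive 8; 2 GB remain.
Final drives: [13,2,1] [13,2] [4,4,6] [11,4] [9,6] [9,2,4] [13] [14].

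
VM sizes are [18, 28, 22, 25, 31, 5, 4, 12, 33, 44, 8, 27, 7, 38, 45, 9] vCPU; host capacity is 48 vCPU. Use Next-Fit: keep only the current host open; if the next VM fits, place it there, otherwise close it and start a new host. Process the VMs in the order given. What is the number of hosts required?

18 vCPU → host 1 (remaining 30 vCPU)
28 vCPU → host 1 (remaining 2 vCPU)
22 vCPU → host 2 (remaining 26 vCPU)
25 vCPU → host 2 (remaining 1 vCPU)
31 vCPU → host 3 (remaining 17 vCPU)
5 vCPU → host 3 (remaining 12 vCPU)
4 vCPU → host 3 (remaining 8 vCPU)
12 vCPU → host 4 (remaining 36 vCPU)
33 vCPU → host 4 (remaining 3 vCPU)
44 vCPU → host 5 (remaining 4 vCPU)
8 vCPU → host 6 (remaining 40 vCPU)
27 vCPU → host 6 (remaining 13 vCPU)
7 vCPU → host 6 (remaining 6 vCPU)
38 vCPU → host 7 (remaining 10 vCPU)
45 vCPU → host 8 (remaining 3 vCPU)
9 vCPU → host 9 (remaining 39 vCPU)
Final hosts: [18,28] [22,25] [31,5,4] [12,33] [44] [8,27,7] [38] [45] [9].

9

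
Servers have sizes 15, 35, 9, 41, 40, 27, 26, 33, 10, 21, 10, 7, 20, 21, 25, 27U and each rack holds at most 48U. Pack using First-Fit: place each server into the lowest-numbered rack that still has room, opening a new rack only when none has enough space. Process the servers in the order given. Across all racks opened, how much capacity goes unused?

65

rack 1: place 15U, 33U left
rack 2: place 35U, 13U left
rack 1: place 9U, 24U left
rack 3: place 41U, 7U left
rack 4: place 40U, 8U left
rack 5: place 27U, 21U left
rack 6: place 26U, 22U left
rack 7: place 33U, 15U left
rack 1: place 10U, 14U left
rack 5: place 21U, 0U left
rack 1: place 10U, 4U left
rack 2: place 7U, 6U left
rack 6: place 20U, 2U left
rack 8: place 21U, 27U left
rack 8: place 25U, 2U left
rack 9: place 27U, 21U left
9 racks × 48U = 432U; used 367U; unused 65U.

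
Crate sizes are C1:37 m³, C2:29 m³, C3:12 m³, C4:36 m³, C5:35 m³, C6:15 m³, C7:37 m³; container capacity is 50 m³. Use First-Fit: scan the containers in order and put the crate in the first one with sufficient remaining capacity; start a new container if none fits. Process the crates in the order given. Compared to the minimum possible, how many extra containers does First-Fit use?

0

First-Fit: [37,12] [29,15] [36] [35] [37] → 5 containers.
Total size 201 m³; any packing needs at least ⌈201/50⌉ = 5 containers.
So 5 is already optimal.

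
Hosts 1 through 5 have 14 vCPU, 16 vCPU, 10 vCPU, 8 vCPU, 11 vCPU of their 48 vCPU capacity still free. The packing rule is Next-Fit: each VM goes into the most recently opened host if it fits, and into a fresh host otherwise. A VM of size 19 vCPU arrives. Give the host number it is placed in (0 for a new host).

0

Next-Fit only looks at host 5, which has 11 vCPU free.
19 vCPU does not fit, so a new host is opened.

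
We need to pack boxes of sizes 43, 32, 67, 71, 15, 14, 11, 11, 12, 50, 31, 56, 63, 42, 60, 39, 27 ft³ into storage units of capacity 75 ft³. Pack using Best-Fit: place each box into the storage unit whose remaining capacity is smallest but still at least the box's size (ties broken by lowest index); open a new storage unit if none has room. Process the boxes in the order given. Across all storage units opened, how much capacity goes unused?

Put 43 ft³ in storage unit 1; 32 ft³ remain.
Put 32 ft³ in storage unit 1; 0 ft³ remain.
Put 67 ft³ in storage unit 2; 8 ft³ remain.
Put 71 ft³ in storage unit 3; 4 ft³ remain.
Put 15 ft³ in storage unit 4; 60 ft³ remain.
Put 14 ft³ in storage unit 4; 46 ft³ remain.
Put 11 ft³ in storage unit 4; 35 ft³ remain.
Put 11 ft³ in storage unit 4; 24 ft³ remain.
Put 12 ft³ in storage unit 4; 12 ft³ remain.
Put 50 ft³ in storage unit 5; 25 ft³ remain.
Put 31 ft³ in storage unit 6; 44 ft³ remain.
Put 56 ft³ in storage unit 7; 19 ft³ remain.
Put 63 ft³ in storage unit 8; 12 ft³ remain.
Put 42 ft³ in storage unit 6; 2 ft³ remain.
Put 60 ft³ in storage unit 9; 15 ft³ remain.
Put 39 ft³ in storage unit 10; 36 ft³ remain.
Put 27 ft³ in storage unit 10; 9 ft³ remain.
10 storage units × 75 ft³ = 750 ft³; used 644 ft³; unused 106 ft³.

106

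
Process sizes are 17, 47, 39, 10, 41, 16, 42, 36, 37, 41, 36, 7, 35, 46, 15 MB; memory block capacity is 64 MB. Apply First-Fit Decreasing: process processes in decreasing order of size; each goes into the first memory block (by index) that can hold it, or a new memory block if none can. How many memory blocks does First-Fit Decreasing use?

Sorted descending: 47, 46, 42, 41, 41, 39, 37, 36, 36, 35, 17, 16, 15, 10, 7.
47 MB → memory block 1 (remaining 17 MB)
46 MB → memory block 2 (remaining 18 MB)
42 MB → memory block 3 (remaining 22 MB)
41 MB → memory block 4 (remaining 23 MB)
41 MB → memory block 5 (remaining 23 MB)
39 MB → memory block 6 (remaining 25 MB)
37 MB → memory block 7 (remaining 27 MB)
36 MB → memory block 8 (remaining 28 MB)
36 MB → memory block 9 (remaining 28 MB)
35 MB → memory block 10 (remaining 29 MB)
17 MB → memory block 1 (remaining 0 MB)
16 MB → memory block 2 (remaining 2 MB)
15 MB → memory block 3 (remaining 7 MB)
10 MB → memory block 4 (remaining 13 MB)
7 MB → memory block 3 (remaining 0 MB)
Final memory blocks: [47,17] [46,16] [42,15,7] [41,10] [41] [39] [37] [36] [36] [35].

10 memory blocks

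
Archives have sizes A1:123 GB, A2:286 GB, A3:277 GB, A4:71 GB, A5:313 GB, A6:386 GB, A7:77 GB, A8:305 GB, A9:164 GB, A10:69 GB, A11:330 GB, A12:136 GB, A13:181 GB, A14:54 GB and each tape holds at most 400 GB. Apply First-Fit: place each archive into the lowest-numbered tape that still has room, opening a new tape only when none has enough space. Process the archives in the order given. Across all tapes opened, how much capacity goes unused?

428

Put A1 (123 GB) in tape 1; 277 GB remain.
Put A2 (286 GB) in tape 2; 114 GB remain.
Put A3 (277 GB) in tape 1; 0 GB remain.
Put A4 (71 GB) in tape 2; 43 GB remain.
Put A5 (313 GB) in tape 3; 87 GB remain.
Put A6 (386 GB) in tape 4; 14 GB remain.
Put A7 (77 GB) in tape 3; 10 GB remain.
Put A8 (305 GB) in tape 5; 95 GB remain.
Put A9 (164 GB) in tape 6; 236 GB remain.
Put A10 (69 GB) in tape 5; 26 GB remain.
Put A11 (330 GB) in tape 7; 70 GB remain.
Put A12 (136 GB) in tape 6; 100 GB remain.
Put A13 (181 GB) in tape 8; 219 GB remain.
Put A14 (54 GB) in tape 6; 46 GB remain.
8 tapes × 400 GB = 3200 GB; used 2772 GB; unused 428 GB.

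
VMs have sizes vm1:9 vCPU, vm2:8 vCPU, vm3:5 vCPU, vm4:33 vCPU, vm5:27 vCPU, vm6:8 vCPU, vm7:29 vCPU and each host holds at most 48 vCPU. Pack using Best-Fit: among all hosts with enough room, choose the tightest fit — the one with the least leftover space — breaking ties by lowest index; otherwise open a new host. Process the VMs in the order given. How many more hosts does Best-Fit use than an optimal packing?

Best-Fit: [9,8,5] [33,8] [27] [29] → 4 hosts.
Total size 119 vCPU; any packing needs at least ⌈119/48⌉ = 3 hosts.
An optimal packing achieves that bound: [33,9,5] [29,8,8] [27] → 3 hosts.
Excess: 4 − 3 = 1.

1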